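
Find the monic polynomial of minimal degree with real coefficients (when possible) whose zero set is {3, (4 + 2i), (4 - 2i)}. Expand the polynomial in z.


The polynomial is p(z) = ∏_{α ∈ S} (z − α), where S = {3, (4 + 2i), (4 - 2i)}.
Expanding the product yields: p(z) = z^3 -11·z^2 + 44·z -60.
Note conjugate pairs combine to real quadratics: (z − (4+2i))(z − (4−2i)) = z² − 8z + 20.
The resulting polynomial has degree 3 and real coefficients as required.

p(z) = z^3 -11·z^2 + 44·z -60.


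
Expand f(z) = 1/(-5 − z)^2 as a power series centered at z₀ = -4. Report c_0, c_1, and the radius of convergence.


Let w = z − z₀, so z = z₀ + w.
Then -5 − z = -5 − (z₀ + w) = (-5 − z₀) − w = -1 − w.
f(z) = 1/(-1 − w)^2 = (1/(-1)^2) · (1 − w/(-1))^{−2}.
By the binomial series (1−u)^{−2} = Σ_{n≥0} C(n+1, 1) u^n for |u|<1, with u = w/(-1):
  c_n = C(n+1, 1) / (-1)^(n+2).
  c_0 = 1/(-1)^2 = 1.
  c_1 = 2/(-1)^3 = -2.
The series is valid for |w/d| < 1, i.e. |z − z₀| < |d|.
Radius of convergence: R = |-5 − z₀| = |-1| = 1 (distance from z₀ to the singularity z = -5).

c_0 = 1, c_1 = -2; R = 1.


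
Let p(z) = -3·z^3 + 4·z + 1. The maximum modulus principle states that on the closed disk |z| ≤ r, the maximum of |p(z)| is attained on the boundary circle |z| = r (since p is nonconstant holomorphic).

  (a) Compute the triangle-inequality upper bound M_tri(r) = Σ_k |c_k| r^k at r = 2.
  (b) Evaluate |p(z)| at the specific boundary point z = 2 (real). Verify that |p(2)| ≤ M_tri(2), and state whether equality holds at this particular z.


Coefficients: c_0 = 1, c_1 = 4, c_2 = 0, c_3 = -3. Radius r = 2.
Part (a). Triangle bound: M_tri(r) = Σ_k |c_k| r^k
  = |1|·2^0 + |4|·2^1 + |0|·2^2 + |-3|·2^3
  = 1 + 8 + 0 + 24 = 33.
This bounds M(r) := max_{|z|=r} |p(z)| from above; equality holds iff all terms c_k z^k can be made to align in phase at a single z on |z|=r.
Part (b). At z = 2 (real, on the circle |z| = r):
  p(2) = (1)·2^0 + (4)·2^1 + (0)·2^2 + (-3)·2^3 = -15.
  |p(2)| = 15.
Check: |p(2)| = 15 ≤ 33 = M_tri(2). ✓ Equality does not hold at z = 2 (the coefficients have mixed signs, so the terms do not all align in phase there).

M_tri(2) = 33; |p(2)| = 15; equality at z=2: no.


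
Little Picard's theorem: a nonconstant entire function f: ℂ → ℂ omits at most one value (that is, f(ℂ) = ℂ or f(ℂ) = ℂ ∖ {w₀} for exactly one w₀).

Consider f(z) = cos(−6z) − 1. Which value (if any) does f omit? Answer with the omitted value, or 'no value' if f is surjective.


Little Picard bounds the complement of f(ℂ) to at most one point.
cos is entire and surjective onto ℂ: for every w ∈ ℂ, cos(ζ) = w has a solution ζ ∈ ℂ (e.g., via the complex inverse arccos). With ζ = −6z this gives z = ζ/(-6). Then 1·cos(−6z) takes every value in 1·ℂ = ℂ, and adding -1 is a bijection of ℂ. So f is surjective and omits no value. (Note: only on the real line is cos bounded by [−1, 1].)

Omitted value: no value.


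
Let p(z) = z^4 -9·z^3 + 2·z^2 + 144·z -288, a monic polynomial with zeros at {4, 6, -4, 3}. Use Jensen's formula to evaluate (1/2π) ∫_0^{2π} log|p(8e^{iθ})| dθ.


Zeros: -4, 3, 4, 6; r = 8.
Inside |z| < r: -4, 3, 4, 6. Outside (|z| ≥ r): ∅.
p(0) = -288, so log|p(0)| = log(288) = 5.6630.
Apply Jensen: I(r) = log|p(0)| + Σ_k log(r/|z_k|), summed over zeros inside |z| < r.
  log(r/|z_k|) for z_k = 4: log(8/4) = 0.6931
  log(r/|z_k|) for z_k = 6: log(8/6) = 0.2877
  log(r/|z_k|) for z_k = -4: log(8/4) = 0.6931
  log(r/|z_k|) for z_k = 3: log(8/3) = 0.9808
Sum over inside zeros: 2.6548.
I(r) = log|p(0)| + (inside sum) = 5.6630 + 2.6548 = 8.3178.
Closed form (all zeros inside, monic): I(r) = n·log(r) = 4·log(8) = 8.3178. ✓

I(r) ≈ 8.3178.


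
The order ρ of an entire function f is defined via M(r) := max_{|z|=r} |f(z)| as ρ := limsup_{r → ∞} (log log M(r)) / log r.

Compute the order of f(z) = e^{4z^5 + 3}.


|e^{4z^5 + 3}| = e^{Re(4·z^5) + 3} ≤ e^{4|z|^5 + 3} = e^{4r^5 + 3} on |z| = r, so ρ ≤ 5. Choosing z on |z|=r so that 4·z^5 is real positive (always possible by picking arg z appropriately) gives |f(z)| = e^{4r^5 + 3}, matching the bound. The additive constant 3 does not affect log log M(r) ~ 5·log r. Hence ρ = 5.
Therefore ρ = 5.

Order ρ = 5.


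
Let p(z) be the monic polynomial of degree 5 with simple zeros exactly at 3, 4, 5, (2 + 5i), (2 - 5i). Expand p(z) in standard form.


The polynomial is p(z) = ∏_{α ∈ S} (z − α), where S = {3, 4, 5, (2 + 5i), (2 - 5i)}.
Expanding the product yields: p(z) = z^5 -16·z^4 + 124·z^3 -596·z^2 + 1603·z -1740.
Note conjugate pairs combine to real quadratics: (z − (2+5i))(z − (2−5i)) = z² − 4z + 29.
The resulting polynomial has degree 5 and real coefficients as required.

p(z) = z^5 -16·z^4 + 124·z^3 -596·z^2 + 1603·z -1740.


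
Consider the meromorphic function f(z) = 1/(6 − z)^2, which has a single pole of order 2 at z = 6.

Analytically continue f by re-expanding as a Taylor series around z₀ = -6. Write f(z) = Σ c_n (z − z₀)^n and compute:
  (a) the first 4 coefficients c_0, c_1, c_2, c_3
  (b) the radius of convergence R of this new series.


Let w = z − z₀, so z = z₀ + w.
Then 6 − z = 6 − (z₀ + w) = (6 − z₀) − w = 12 − w.
f(z) = 1/(12 − w)^2 = (1/(12)^2) · (1 − w/(12))^{−2}.
By the binomial series (1−u)^{−2} = Σ_{n≥0} C(n+1, 1) u^n for |u|<1, with u = w/(12):
  c_n = C(n+1, 1) / (12)^(n+2).
  c_0 = 1/(12)^2 = 1/144.
  c_1 = 2/(12)^3 = 1/864.
  c_2 = 3/(12)^4 = 1/6912.
  c_3 = 4/(12)^5 = 1/62208.
The series is valid for |w/d| < 1, i.e. |z − z₀| < |d|.
Radius of convergence: R = |6 − z₀| = |12| = 12 (distance from z₀ to the singularity z = 6).

c_0 = 1/144, c_1 = 1/864, c_2 = 1/6912, c_3 = 1/62208; R = 12.


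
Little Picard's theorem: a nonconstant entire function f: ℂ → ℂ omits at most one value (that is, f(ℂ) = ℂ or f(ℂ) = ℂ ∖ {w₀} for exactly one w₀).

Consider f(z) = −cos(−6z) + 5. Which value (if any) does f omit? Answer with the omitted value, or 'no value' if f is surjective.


Little Picard bounds the complement of f(ℂ) to at most one point.
cos is entire and surjective onto ℂ: for every w ∈ ℂ, cos(ζ) = w has a solution ζ ∈ ℂ (e.g., via the complex inverse arccos). With ζ = −6z this gives z = ζ/(-6). Then -1·cos(−6z) takes every value in -1·ℂ = ℂ, and adding 5 is a bijection of ℂ. So f is surjective and omits no value. (Note: only on the real line is cos bounded by [−1, 1].)

Omitted value: no value.


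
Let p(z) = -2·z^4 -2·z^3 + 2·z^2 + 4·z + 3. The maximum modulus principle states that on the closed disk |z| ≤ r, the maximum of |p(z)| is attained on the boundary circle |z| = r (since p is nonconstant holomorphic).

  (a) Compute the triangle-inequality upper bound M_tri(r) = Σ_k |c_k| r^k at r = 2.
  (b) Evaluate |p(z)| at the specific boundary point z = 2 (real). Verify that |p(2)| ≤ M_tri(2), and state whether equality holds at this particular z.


Coefficients: c_0 = 3, c_1 = 4, c_2 = 2, c_3 = -2, c_4 = -2. Radius r = 2.
Part (a). Triangle bound: M_tri(r) = Σ_k |c_k| r^k
  = |3|·2^0 + |4|·2^1 + |2|·2^2 + |-2|·2^3 + |-2|·2^4
  = 3 + 8 + 8 + 16 + 32 = 67.
This bounds M(r) := max_{|z|=r} |p(z)| from above; equality holds iff all terms c_k z^k can be made to align in phase at a single z on |z|=r.
Part (b). At z = 2 (real, on the circle |z| = r):
  p(2) = (3)·2^0 + (4)·2^1 + (2)·2^2 + (-2)·2^3 + (-2)·2^4 = -29.
  |p(2)| = 29.
Check: |p(2)| = 29 ≤ 67 = M_tri(2). ✓ Equality does not hold at z = 2 (the coefficients have mixed signs, so the terms do not all align in phase there).

M_tri(2) = 67; |p(2)| = 29; equality at z=2: no.


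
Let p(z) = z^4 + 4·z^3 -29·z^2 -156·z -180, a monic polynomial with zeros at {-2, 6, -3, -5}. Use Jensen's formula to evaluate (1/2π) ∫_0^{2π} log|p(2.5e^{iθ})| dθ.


Zeros: -5, -3, -2, 6; r = 2.5.
Inside |z| < r: -2. Outside (|z| ≥ r): -5, -3, 6.
p(0) = -180, so log|p(0)| = log(180) = 5.1930.
Apply Jensen: I(r) = log|p(0)| + Σ_k log(r/|z_k|), summed over zeros inside |z| < r.
  log(r/|z_k|) for z_k = -2: log(2.5/2) = 0.2231
  Outside zeros (-5, -3, 6) contribute nothing to the Jensen sum.
Sum over inside zeros: 0.2231.
I(r) = log|p(0)| + (inside sum) = 5.1930 + 0.2231 = 5.4161.
Note: since some zeros are outside |z| ≤ r, the simplified n·log(r) form does NOT apply — only the inside zeros contribute.

I(r) ≈ 5.4161.


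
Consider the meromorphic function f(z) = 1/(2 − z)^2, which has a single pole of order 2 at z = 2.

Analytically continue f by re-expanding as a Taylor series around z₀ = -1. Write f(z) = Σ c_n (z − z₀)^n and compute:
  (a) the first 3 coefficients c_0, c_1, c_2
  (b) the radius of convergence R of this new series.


Let w = z − z₀, so z = z₀ + w.
Then 2 − z = 2 − (z₀ + w) = (2 − z₀) − w = 3 − w.
f(z) = 1/(3 − w)^2 = (1/(3)^2) · (1 − w/(3))^{−2}.
By the binomial series (1−u)^{−2} = Σ_{n≥0} C(n+1, 1) u^n for |u|<1, with u = w/(3):
  c_n = C(n+1, 1) / (3)^(n+2).
  c_0 = 1/(3)^2 = 1/9.
  c_1 = 2/(3)^3 = 2/27.
  c_2 = 3/(3)^4 = 1/27.
The series is valid for |w/d| < 1, i.e. |z − z₀| < |d|.
Radius of convergence: R = |2 − z₀| = |3| = 3 (distance from z₀ to the singularity z = 2).

c_0 = 1/9, c_1 = 2/27, c_2 = 1/27; R = 3.


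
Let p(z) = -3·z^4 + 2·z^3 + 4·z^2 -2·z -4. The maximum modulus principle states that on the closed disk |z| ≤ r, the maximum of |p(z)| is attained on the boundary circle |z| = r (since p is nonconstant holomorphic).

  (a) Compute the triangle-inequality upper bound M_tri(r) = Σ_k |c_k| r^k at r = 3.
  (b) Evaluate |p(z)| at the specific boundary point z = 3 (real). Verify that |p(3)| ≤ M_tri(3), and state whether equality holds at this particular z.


Coefficients: c_0 = -4, c_1 = -2, c_2 = 4, c_3 = 2, c_4 = -3. Radius r = 3.
Part (a). Triangle bound: M_tri(r) = Σ_k |c_k| r^k
  = |-4|·3^0 + |-2|·3^1 + |4|·3^2 + |2|·3^3 + |-3|·3^4
  = 4 + 6 + 36 + 54 + 243 = 343.
This bounds M(r) := max_{|z|=r} |p(z)| from above; equality holds iff all terms c_k z^k can be made to align in phase at a single z on |z|=r.
Part (b). At z = 3 (real, on the circle |z| = r):
  p(3) = (-4)·3^0 + (-2)·3^1 + (4)·3^2 + (2)·3^3 + (-3)·3^4 = -163.
  |p(3)| = 163.
Check: |p(3)| = 163 ≤ 343 = M_tri(3). ✓ Equality does not hold at z = 3 (the coefficients have mixed signs, so the terms do not all align in phase there).

M_tri(3) = 343; |p(3)| = 163; equality at z=3: no.


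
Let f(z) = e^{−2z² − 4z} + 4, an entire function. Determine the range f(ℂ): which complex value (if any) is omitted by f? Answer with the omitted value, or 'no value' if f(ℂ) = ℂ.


Little Picard bounds the complement of f(ℂ) to at most one point.
The exponent g(z) = −2z² − 4z is a nonconstant polynomial, hence surjective onto ℂ. So e^{g(z)} takes every value in {e^w : w ∈ ℂ} = ℂ ∖ {0}. Adding 4 shifts the range to ℂ ∖ {4}. f omits exactly 4.

Omitted value: 4.


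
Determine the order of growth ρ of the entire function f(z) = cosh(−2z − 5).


cosh(w) is a linear combination of e^{iw} and e^{−iw} (or e^w, e^{−w} in the hyperbolic case), so |cosh(w)| ≤ e^{|w|}. With w = −2z − 5, |w| ≤ 2|z| + 5 = 2r + 5 on |z| = r, giving M(r) ≤ e^{2r + 5}, so ρ ≤ 1. On a suitable ray (z = it for sin/cos; z = t for sinh/cosh, t real → ∞), |cosh(−2z − 5)| grows like e^{2|t|}/2, so ρ ≥ 1. Hence ρ = 1.
Therefore ρ = 1.

Order ρ = 1.


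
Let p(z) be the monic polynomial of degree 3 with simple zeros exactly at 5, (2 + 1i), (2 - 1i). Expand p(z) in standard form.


The polynomial is p(z) = ∏_{α ∈ S} (z − α), where S = {5, (2 + 1i), (2 - 1i)}.
Expanding the product yields: p(z) = z^3 -9·z^2 + 25·z -25.
Note conjugate pairs combine to real quadratics: (z − (2+1i))(z − (2−1i)) = z² − 4z + 5.
The resulting polynomial has degree 3 and real coefficients as required.

p(z) = z^3 -9·z^2 + 25·z -25.


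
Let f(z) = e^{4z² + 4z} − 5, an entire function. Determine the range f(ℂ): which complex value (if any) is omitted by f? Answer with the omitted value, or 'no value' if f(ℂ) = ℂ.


Little Picard bounds the complement of f(ℂ) to at most one point.
The exponent g(z) = 4z² + 4z is a nonconstant polynomial, hence surjective onto ℂ. So e^{g(z)} takes every value in {e^w : w ∈ ℂ} = ℂ ∖ {0}. Adding -5 shifts the range to ℂ ∖ {-5}. f omits exactly -5.

Omitted value: -5.


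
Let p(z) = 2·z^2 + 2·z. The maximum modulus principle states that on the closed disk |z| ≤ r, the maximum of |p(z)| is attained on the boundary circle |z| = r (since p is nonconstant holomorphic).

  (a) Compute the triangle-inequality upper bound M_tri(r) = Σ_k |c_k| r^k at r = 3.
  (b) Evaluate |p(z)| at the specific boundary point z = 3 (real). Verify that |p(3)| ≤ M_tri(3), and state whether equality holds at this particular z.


Coefficients: c_0 = 0, c_1 = 2, c_2 = 2. Radius r = 3.
Part (a). Triangle bound: M_tri(r) = Σ_k |c_k| r^k
  = |0|·3^0 + |2|·3^1 + |2|·3^2
  = 0 + 6 + 18 = 24.
This bounds M(r) := max_{|z|=r} |p(z)| from above; equality holds iff all terms c_k z^k can be made to align in phase at a single z on |z|=r.
Part (b). At z = 3 (real, on the circle |z| = r):
  p(3) = (0)·3^0 + (2)·3^1 + (2)·3^2 = 24.
  |p(3)| = 24.
Since all nonzero coefficients share the same sign, |p(3)| = 24 = M_tri(3); the triangle bound is attained at z = 3, so in fact M(r) = 24.

M_tri(3) = 24; |p(3)| = 24; equality at z=3: yes.


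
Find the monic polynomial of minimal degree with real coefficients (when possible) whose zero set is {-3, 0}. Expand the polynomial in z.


The polynomial is p(z) = ∏_{α ∈ S} (z − α), where S = {-3, 0}.
Expanding the product yields: p(z) = z^2 + 3·z.
The resulting polynomial has degree 2 and real coefficients as required.

p(z) = z^2 + 3·z.


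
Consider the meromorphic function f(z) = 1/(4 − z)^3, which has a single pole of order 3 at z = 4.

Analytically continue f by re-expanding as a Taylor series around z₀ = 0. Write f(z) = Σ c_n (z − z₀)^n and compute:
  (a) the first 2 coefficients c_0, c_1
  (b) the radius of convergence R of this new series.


Let w = z − z₀, so z = z₀ + w.
Then 4 − z = 4 − (z₀ + w) = (4 − z₀) − w = 4 − w.
f(z) = 1/(4 − w)^3 = (1/(4)^3) · (1 − w/(4))^{−3}.
By the binomial series (1−u)^{−3} = Σ_{n≥0} C(n+2, 2) u^n for |u|<1, with u = w/(4):
  c_n = C(n+2, 2) / (4)^(n+3).
  c_0 = 1/(4)^3 = 1/64.
  c_1 = 3/(4)^4 = 3/256.
The series is valid for |w/d| < 1, i.e. |z − z₀| < |d|.
Radius of convergence: R = |4 − z₀| = |4| = 4 (distance from z₀ to the singularity z = 4).

c_0 = 1/64, c_1 = 3/256; R = 4.


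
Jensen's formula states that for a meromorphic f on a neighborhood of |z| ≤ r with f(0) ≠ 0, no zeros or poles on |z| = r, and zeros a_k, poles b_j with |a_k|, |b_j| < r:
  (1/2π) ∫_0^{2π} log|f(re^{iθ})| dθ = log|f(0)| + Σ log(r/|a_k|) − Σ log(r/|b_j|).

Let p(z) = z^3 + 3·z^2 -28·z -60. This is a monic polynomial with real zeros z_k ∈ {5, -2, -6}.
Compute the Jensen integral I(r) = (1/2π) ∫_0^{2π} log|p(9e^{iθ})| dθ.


Zeros: -6, -2, 5; r = 9.
Inside |z| < r: -6, -2, 5. Outside (|z| ≥ r): ∅.
p(0) = -60, so log|p(0)| = log(60) = 4.0943.
Apply Jensen: I(r) = log|p(0)| + Σ_k log(r/|z_k|), summed over zeros inside |z| < r.
  log(r/|z_k|) for z_k = 5: log(9/5) = 0.5878
  log(r/|z_k|) for z_k = -2: log(9/2) = 1.5041
  log(r/|z_k|) for z_k = -6: log(9/6) = 0.4055
Sum over inside zeros: 2.4973.
I(r) = log|p(0)| + (inside sum) = 4.0943 + 2.4973 = 6.5917.
Closed form (all zeros inside, monic): I(r) = n·log(r) = 3·log(9) = 6.5917. ✓

I(r) ≈ 6.5917.


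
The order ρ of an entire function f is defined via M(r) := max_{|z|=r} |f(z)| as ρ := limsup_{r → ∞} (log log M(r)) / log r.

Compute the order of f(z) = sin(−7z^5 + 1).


Write sin(w) = (e^{iw} ± e^{−iw})/(2 or 2i), so |sin(w)| ≤ e^{|w|}. With w = −7z^5 + 1, |w| ≤ 7r^5 + 1 on |z|=r, giving M(r) ≤ e^{7r^5 + 1} and ρ ≤ 5. For the lower bound, choose z on |z|=r with -7z^5 purely imaginary of modulus 7r^5; then |sin(−7z^5 + 1)| grows like e^{7r^5}/2, so ρ ≥ 5. Hence ρ = 5.
Therefore ρ = 5.

Order ρ = 5.


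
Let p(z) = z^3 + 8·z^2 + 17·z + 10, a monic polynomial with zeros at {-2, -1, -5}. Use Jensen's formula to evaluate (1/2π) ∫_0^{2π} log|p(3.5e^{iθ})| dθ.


Zeros: -5, -2, -1; r = 3.5.
Inside |z| < r: -2, -1. Outside (|z| ≥ r): -5.
p(0) = 10, so log|p(0)| = log(10) = 2.3026.
Apply Jensen: I(r) = log|p(0)| + Σ_k log(r/|z_k|), summed over zeros inside |z| < r.
  log(r/|z_k|) for z_k = -2: log(3.5/2) = 0.5596
  log(r/|z_k|) for z_k = -1: log(3.5/1) = 1.2528
  Outside zeros (-5) contribute nothing to the Jensen sum.
Sum over inside zeros: 1.8124.
I(r) = log|p(0)| + (inside sum) = 2.3026 + 1.8124 = 4.1150.
Note: since some zeros are outside |z| ≤ r, the simplified n·log(r) form does NOT apply — only the inside zeros contribute.

I(r) ≈ 4.1150.


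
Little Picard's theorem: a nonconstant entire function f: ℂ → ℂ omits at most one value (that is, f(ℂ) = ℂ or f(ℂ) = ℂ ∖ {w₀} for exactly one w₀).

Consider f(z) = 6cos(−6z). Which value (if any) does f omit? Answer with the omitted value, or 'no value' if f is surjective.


Little Picard bounds the complement of f(ℂ) to at most one point.
cos is entire and surjective onto ℂ: for every w ∈ ℂ, cos(ζ) = w has a solution ζ ∈ ℂ (e.g., via the complex inverse arccos). With ζ = −6z this gives z = ζ/(-6). Then 6·cos(−6z) takes every value in 6·ℂ = ℂ, and adding 0 is a bijection of ℂ. So f is surjective and omits no value. (Note: only on the real line is cos bounded by [−1, 1].)

Omitted value: no value.


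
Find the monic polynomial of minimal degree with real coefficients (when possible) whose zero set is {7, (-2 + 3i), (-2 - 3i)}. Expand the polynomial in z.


The polynomial is p(z) = ∏_{α ∈ S} (z − α), where S = {7, (-2 + 3i), (-2 - 3i)}.
Expanding the product yields: p(z) = z^3 -3·z^2 -15·z -91.
Note conjugate pairs combine to real quadratics: (z − (-2+3i))(z − (-2−3i)) = z² + 4z + 13.
The resulting polynomial has degree 3 and real coefficients as required.

p(z) = z^3 -3·z^2 -15·z -91.


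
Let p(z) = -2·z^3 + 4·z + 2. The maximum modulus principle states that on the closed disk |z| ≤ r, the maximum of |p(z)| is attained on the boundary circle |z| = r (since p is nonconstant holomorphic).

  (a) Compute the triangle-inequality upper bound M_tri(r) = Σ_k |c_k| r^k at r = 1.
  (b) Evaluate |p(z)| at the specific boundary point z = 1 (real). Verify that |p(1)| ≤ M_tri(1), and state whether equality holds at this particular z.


Coefficients: c_0 = 2, c_1 = 4, c_2 = 0, c_3 = -2. Radius r = 1.
Part (a). Triangle bound: M_tri(r) = Σ_k |c_k| r^k
  = |2|·1^0 + |4|·1^1 + |0|·1^2 + |-2|·1^3
  = 2 + 4 + 0 + 2 = 8.
This bounds M(r) := max_{|z|=r} |p(z)| from above; equality holds iff all terms c_k z^k can be made to align in phase at a single z on |z|=r.
Part (b). At z = 1 (real, on the circle |z| = r):
  p(1) = (2)·1^0 + (4)·1^1 + (0)·1^2 + (-2)·1^3 = 4.
  |p(1)| = 4.
Check: |p(1)| = 4 ≤ 8 = M_tri(1). ✓ Equality does not hold at z = 1 (the coefficients have mixed signs, so the terms do not all align in phase there).

M_tri(1) = 8; |p(1)| = 4; equality at z=1: no.


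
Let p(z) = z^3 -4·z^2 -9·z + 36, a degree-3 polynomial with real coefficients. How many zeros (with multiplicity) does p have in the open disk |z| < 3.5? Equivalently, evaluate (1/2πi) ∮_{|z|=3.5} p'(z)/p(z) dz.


The zeros of p are: 3, 4, -3.
Their magnitudes are: 3, 4, 3.
Zeros with |z| < R = 3.5: 3, -3.
Count = 2.
By the argument principle, (1/2πi) ∮_{|z|=R} p'(z)/p(z) dz equals exactly this count.

Number of zeros inside |z| < 3.5: 2.


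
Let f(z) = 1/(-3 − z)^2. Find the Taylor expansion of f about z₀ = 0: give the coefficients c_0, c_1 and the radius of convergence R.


Let w = z − z₀, so z = z₀ + w.
Then -3 − z = -3 − (z₀ + w) = (-3 − z₀) − w = -3 − w.
f(z) = 1/(-3 − w)^2 = (1/(-3)^2) · (1 − w/(-3))^{−2}.
By the binomial series (1−u)^{−2} = Σ_{n≥0} C(n+1, 1) u^n for |u|<1, with u = w/(-3):
  c_n = C(n+1, 1) / (-3)^(n+2).
  c_0 = 1/(-3)^2 = 1/9.
  c_1 = 2/(-3)^3 = -2/27.
The series is valid for |w/d| < 1, i.e. |z − z₀| < |d|.
Radius of convergence: R = |-3 − z₀| = |-3| = 3 (distance from z₀ to the singularity z = -3).

c_0 = 1/9, c_1 = -2/27; R = 3.


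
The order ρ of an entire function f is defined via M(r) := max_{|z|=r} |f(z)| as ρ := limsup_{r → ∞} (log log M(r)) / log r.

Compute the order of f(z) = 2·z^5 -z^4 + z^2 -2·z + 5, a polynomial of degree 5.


|f(z)| ≤ Σ|c_k|·r^k = O(r^5) as r → ∞. Polynomial growth is O(e^{r^ε}) for every ε > 0 (since r^5/e^{r^ε} → 0), so ρ ≤ ε for all ε > 0, i.e. ρ = 0. Every nonconstant polynomial has order 0.
Therefore ρ = 0.

Order ρ = 0.


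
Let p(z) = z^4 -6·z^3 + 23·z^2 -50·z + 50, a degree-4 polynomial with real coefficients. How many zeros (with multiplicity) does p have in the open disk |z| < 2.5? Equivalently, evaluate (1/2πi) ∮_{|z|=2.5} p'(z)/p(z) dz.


The zeros of p are: (1 + 3i), (1 - 3i), (2 + 1i), (2 - 1i).
Their magnitudes are: 3.162, 3.162, 2.236, 2.236.
Zeros with |z| < R = 2.5: (2 + 1i), (2 - 1i).
Count = 2.
By the argument principle, (1/2πi) ∮_{|z|=R} p'(z)/p(z) dz equals exactly this count.

Number of zeros inside |z| < 2.5: 2.


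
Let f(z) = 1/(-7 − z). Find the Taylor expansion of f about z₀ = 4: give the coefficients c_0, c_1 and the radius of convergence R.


Let w = z − z₀, so z = z₀ + w.
Then -7 − z = -7 − (z₀ + w) = (-7 − z₀) − w = -11 − w.
f(z) = 1/(-11 − w) = (1/(-11)) · 1/(1 − w/(-11)) = Σ_{n≥0} w^n / (-11)^(n+1).
So c_n = 1/(-11)^(n+1):
  c_0 = 1/(-11)^1 = -1/11.
  c_1 = 1/(-11)^2 = 1/121.
The series is valid for |w/d| < 1, i.e. |z − z₀| < |d|.
Radius of convergence: R = |-7 − z₀| = |-11| = 11 (distance from z₀ to the singularity z = -7).

c_0 = -1/11, c_1 = 1/121; R = 11.


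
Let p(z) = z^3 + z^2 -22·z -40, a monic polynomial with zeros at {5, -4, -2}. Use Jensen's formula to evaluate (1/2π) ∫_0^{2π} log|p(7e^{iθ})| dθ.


Zeros: -4, -2, 5; r = 7.
Inside |z| < r: -4, -2, 5. Outside (|z| ≥ r): ∅.
p(0) = -40, so log|p(0)| = log(40) = 3.6889.
Apply Jensen: I(r) = log|p(0)| + Σ_k log(r/|z_k|), summed over zeros inside |z| < r.
  log(r/|z_k|) for z_k = 5: log(7/5) = 0.3365
  log(r/|z_k|) for z_k = -4: log(7/4) = 0.5596
  log(r/|z_k|) for z_k = -2: log(7/2) = 1.2528
Sum over inside zeros: 2.1489.
I(r) = log|p(0)| + (inside sum) = 3.6889 + 2.1489 = 5.8377.
Closed form (all zeros inside, monic): I(r) = n·log(r) = 3·log(7) = 5.8377. ✓

I(r) ≈ 5.8377.


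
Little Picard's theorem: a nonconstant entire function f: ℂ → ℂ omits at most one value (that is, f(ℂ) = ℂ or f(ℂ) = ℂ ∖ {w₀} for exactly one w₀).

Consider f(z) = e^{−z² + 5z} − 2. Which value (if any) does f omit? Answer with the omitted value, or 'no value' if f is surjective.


Little Picard bounds the complement of f(ℂ) to at most one point.
The exponent g(z) = −z² + 5z is a nonconstant polynomial, hence surjective onto ℂ. So e^{g(z)} takes every value in {e^w : w ∈ ℂ} = ℂ ∖ {0}. Adding -2 shifts the range to ℂ ∖ {-2}. f omits exactly -2.

Omitted value: -2.


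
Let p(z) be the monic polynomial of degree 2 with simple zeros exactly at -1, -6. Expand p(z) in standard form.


The polynomial is p(z) = ∏_{α ∈ S} (z − α), where S = {-1, -6}.
Expanding the product yields: p(z) = z^2 + 7·z + 6.
The resulting polynomial has degree 2 and real coefficients as required.

p(z) = z^2 + 7·z + 6.


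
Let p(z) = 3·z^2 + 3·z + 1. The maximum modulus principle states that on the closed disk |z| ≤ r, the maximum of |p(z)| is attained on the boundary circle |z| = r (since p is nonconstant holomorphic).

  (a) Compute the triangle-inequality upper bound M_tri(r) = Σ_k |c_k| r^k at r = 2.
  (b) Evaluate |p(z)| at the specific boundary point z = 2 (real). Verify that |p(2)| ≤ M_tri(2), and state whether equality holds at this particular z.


Coefficients: c_0 = 1, c_1 = 3, c_2 = 3. Radius r = 2.
Part (a). Triangle bound: M_tri(r) = Σ_k |c_k| r^k
  = |1|·2^0 + |3|·2^1 + |3|·2^2
  = 1 + 6 + 12 = 19.
This bounds M(r) := max_{|z|=r} |p(z)| from above; equality holds iff all terms c_k z^k can be made to align in phase at a single z on |z|=r.
Part (b). At z = 2 (real, on the circle |z| = r):
  p(2) = (1)·2^0 + (3)·2^1 + (3)·2^2 = 19.
  |p(2)| = 19.
Since all nonzero coefficients share the same sign, |p(2)| = 19 = M_tri(2); the triangle bound is attained at z = 2, so in fact M(r) = 19.

M_tri(2) = 19; |p(2)| = 19; equality at z=2: yes.


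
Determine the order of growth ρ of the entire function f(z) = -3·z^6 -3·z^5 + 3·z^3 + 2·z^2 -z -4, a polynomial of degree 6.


|f(z)| ≤ Σ|c_k|·r^k = O(r^6) as r → ∞. Polynomial growth is O(e^{r^ε}) for every ε > 0 (since r^6/e^{r^ε} → 0), so ρ ≤ ε for all ε > 0, i.e. ρ = 0. Every nonconstant polynomial has order 0.
Therefore ρ = 0.

Order ρ = 0.


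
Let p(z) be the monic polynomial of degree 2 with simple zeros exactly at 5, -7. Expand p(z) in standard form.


The polynomial is p(z) = ∏_{α ∈ S} (z − α), where S = {5, -7}.
Expanding the product yields: p(z) = z^2 + 2·z -35.
The resulting polynomial has degree 2 and real coefficients as required.

p(z) = z^2 + 2·z -35.


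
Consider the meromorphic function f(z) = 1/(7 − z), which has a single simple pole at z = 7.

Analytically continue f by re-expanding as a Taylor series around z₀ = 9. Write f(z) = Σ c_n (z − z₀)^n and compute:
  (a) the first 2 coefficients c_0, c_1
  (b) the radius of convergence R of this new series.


Let w = z − z₀, so z = z₀ + w.
Then 7 − z = 7 − (z₀ + w) = (7 − z₀) − w = -2 − w.
f(z) = 1/(-2 − w) = (1/(-2)) · 1/(1 − w/(-2)) = Σ_{n≥0} w^n / (-2)^(n+1).
So c_n = 1/(-2)^(n+1):
  c_0 = 1/(-2)^1 = -1/2.
  c_1 = 1/(-2)^2 = 1/4.
The series is valid for |w/d| < 1, i.e. |z − z₀| < |d|.
Radius of convergence: R = |7 − z₀| = |-2| = 2 (distance from z₀ to the singularity z = 7).

c_0 = -1/2, c_1 = 1/4; R = 2.


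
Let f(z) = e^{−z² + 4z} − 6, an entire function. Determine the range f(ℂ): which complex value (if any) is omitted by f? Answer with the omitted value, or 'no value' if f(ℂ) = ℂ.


Little Picard bounds the complement of f(ℂ) to at most one point.
The exponent g(z) = −z² + 4z is a nonconstant polynomial, hence surjective onto ℂ. So e^{g(z)} takes every value in {e^w : w ∈ ℂ} = ℂ ∖ {0}. Adding -6 shifts the range to ℂ ∖ {-6}. f omits exactly -6.

Omitted value: -6.


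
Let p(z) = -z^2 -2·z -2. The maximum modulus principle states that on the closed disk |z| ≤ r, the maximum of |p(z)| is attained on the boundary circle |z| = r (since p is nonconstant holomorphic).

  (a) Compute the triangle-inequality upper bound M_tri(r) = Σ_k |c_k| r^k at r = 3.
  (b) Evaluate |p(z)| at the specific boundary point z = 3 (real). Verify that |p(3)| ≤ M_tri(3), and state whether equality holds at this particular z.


Coefficients: c_0 = -2, c_1 = -2, c_2 = -1. Radius r = 3.
Part (a). Triangle bound: M_tri(r) = Σ_k |c_k| r^k
  = |-2|·3^0 + |-2|·3^1 + |-1|·3^2
  = 2 + 6 + 9 = 17.
This bounds M(r) := max_{|z|=r} |p(z)| from above; equality holds iff all terms c_k z^k can be made to align in phase at a single z on |z|=r.
Part (b). At z = 3 (real, on the circle |z| = r):
  p(3) = (-2)·3^0 + (-2)·3^1 + (-1)·3^2 = -17.
  |p(3)| = 17.
Since all nonzero coefficients share the same sign, |p(3)| = 17 = M_tri(3); the triangle bound is attained at z = 3, so in fact M(r) = 17.

M_tri(3) = 17; |p(3)| = 17; equality at z=3: yes.


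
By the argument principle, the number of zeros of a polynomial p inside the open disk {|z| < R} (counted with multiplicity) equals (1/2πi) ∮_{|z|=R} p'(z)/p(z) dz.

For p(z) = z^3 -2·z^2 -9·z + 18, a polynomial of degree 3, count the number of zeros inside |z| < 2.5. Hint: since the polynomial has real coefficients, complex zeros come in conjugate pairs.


The zeros of p are: 3, 2, -3.
Their magnitudes are: 3, 2, 3.
Zeros with |z| < R = 2.5: 2.
Count = 1.
By the argument principle, (1/2πi) ∮_{|z|=R} p'(z)/p(z) dz equals exactly this count.

Number of zeros inside |z| < 2.5: 1.


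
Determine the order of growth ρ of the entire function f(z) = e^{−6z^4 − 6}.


|e^{−6z^4 − 6}| = e^{Re(-6·z^4) + -6} ≤ e^{6|z|^4 + -6} = e^{6r^4 + -6} on |z| = r, so ρ ≤ 4. Choosing z on |z|=r so that -6·z^4 is real positive (always possible by picking arg z appropriately) gives |f(z)| = e^{6r^4 + -6}, matching the bound. The additive constant -6 does not affect log log M(r) ~ 4·log r. Hence ρ = 4.
Therefore ρ = 4.

Order ρ = 4.


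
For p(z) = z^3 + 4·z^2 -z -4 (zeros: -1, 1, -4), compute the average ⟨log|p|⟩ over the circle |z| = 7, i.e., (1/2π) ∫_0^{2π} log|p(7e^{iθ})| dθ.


Zeros: -4, -1, 1; r = 7.
Inside |z| < r: -4, -1, 1. Outside (|z| ≥ r): ∅.
p(0) = -4, so log|p(0)| = log(4) = 1.3863.
Apply Jensen: I(r) = log|p(0)| + Σ_k log(r/|z_k|), summed over zeros inside |z| < r.
  log(r/|z_k|) for z_k = -1: log(7/1) = 1.9459
  log(r/|z_k|) for z_k = 1: log(7/1) = 1.9459
  log(r/|z_k|) for z_k = -4: log(7/4) = 0.5596
Sum over inside zeros: 4.4514.
I(r) = log|p(0)| + (inside sum) = 1.3863 + 4.4514 = 5.8377.
Closed form (all zeros inside, monic): I(r) = n·log(r) = 3·log(7) = 5.8377. ✓

I(r) ≈ 5.8377.


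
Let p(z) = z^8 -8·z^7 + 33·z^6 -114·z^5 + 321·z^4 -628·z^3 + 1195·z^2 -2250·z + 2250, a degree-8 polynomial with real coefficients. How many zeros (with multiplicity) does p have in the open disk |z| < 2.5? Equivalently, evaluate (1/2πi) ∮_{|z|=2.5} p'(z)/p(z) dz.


The zeros of p are: (2 + 1i), (2 - 1i), (0 + 3i), (0 - 3i), (-1 + 2i), (-1 - 2i), (3 + 1i), (3 - 1i).
Their magnitudes are: 2.236, 2.236, 3, 3, 2.236, 2.236, 3.162, 3.162.
Zeros with |z| < R = 2.5: (2 + 1i), (2 - 1i), (-1 + 2i), (-1 - 2i).
Count = 4.
By the argument principle, (1/2πi) ∮_{|z|=R} p'(z)/p(z) dz equals exactly this count.

Number of zeros inside |z| < 2.5: 4.


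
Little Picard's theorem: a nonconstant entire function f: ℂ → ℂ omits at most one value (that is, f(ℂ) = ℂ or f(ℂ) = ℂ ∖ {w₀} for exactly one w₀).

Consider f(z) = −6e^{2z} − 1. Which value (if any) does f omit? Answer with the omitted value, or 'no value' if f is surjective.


Little Picard bounds the complement of f(ℂ) to at most one point.
e^{2z} is never zero on ℂ, so -6·e^{2z} takes every value in ℂ ∖ {0}. Adding -1 shifts the range to ℂ ∖ {-1}. Thus f omits exactly the value -1.

Omitted value: -1.


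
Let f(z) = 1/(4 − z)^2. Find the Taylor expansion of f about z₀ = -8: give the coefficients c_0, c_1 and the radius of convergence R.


Let w = z − z₀, so z = z₀ + w.
Then 4 − z = 4 − (z₀ + w) = (4 − z₀) − w = 12 − w.
f(z) = 1/(12 − w)^2 = (1/(12)^2) · (1 − w/(12))^{−2}.
By the binomial series (1−u)^{−2} = Σ_{n≥0} C(n+1, 1) u^n for |u|<1, with u = w/(12):
  c_n = C(n+1, 1) / (12)^(n+2).
  c_0 = 1/(12)^2 = 1/144.
  c_1 = 2/(12)^3 = 1/864.
The series is valid for |w/d| < 1, i.e. |z − z₀| < |d|.
Radius of convergence: R = |4 − z₀| = |12| = 12 (distance from z₀ to the singularity z = 4).

c_0 = 1/144, c_1 = 1/864; R = 12.


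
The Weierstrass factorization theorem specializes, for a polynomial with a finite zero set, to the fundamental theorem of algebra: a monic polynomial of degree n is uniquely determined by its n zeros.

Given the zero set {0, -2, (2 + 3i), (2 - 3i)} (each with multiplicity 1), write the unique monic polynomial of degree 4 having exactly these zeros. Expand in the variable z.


The polynomial is p(z) = ∏_{α ∈ S} (z − α), where S = {0, -2, (2 + 3i), (2 - 3i)}.
Expanding the product yields: p(z) = z^4 -2·z^3 + 5·z^2 + 26·z.
Note conjugate pairs combine to real quadratics: (z − (2+3i))(z − (2−3i)) = z² − 4z + 13.
The resulting polynomial has degree 4 and real coefficients as required.

p(z) = z^4 -2·z^3 + 5·z^2 + 26·z.


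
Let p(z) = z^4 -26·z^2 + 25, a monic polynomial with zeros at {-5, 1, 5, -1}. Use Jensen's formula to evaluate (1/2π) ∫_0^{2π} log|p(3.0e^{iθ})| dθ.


Zeros: -5, -1, 1, 5; r = 3.0.
Inside |z| < r: -1, 1. Outside (|z| ≥ r): -5, 5.
p(0) = 25, so log|p(0)| = log(25) = 3.2189.
Apply Jensen: I(r) = log|p(0)| + Σ_k log(r/|z_k|), summed over zeros inside |z| < r.
  log(r/|z_k|) for z_k = 1: log(3.0/1) = 1.0986
  log(r/|z_k|) for z_k = -1: log(3.0/1) = 1.0986
  Outside zeros (-5, 5) contribute nothing to the Jensen sum.
Sum over inside zeros: 2.1972.
I(r) = log|p(0)| + (inside sum) = 3.2189 + 2.1972 = 5.4161.
Note: since some zeros are outside |z| ≤ r, the simplified n·log(r) form does NOT apply — only the inside zeros contribute.

I(r) ≈ 5.4161.


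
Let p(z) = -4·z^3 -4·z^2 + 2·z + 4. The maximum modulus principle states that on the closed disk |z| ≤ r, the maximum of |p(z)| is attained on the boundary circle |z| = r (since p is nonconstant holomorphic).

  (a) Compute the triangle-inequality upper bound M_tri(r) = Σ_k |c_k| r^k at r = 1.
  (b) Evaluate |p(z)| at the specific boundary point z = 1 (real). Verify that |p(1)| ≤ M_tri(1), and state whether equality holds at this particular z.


Coefficients: c_0 = 4, c_1 = 2, c_2 = -4, c_3 = -4. Radius r = 1.
Part (a). Triangle bound: M_tri(r) = Σ_k |c_k| r^k
  = |4|·1^0 + |2|·1^1 + |-4|·1^2 + |-4|·1^3
  = 4 + 2 + 4 + 4 = 14.
This bounds M(r) := max_{|z|=r} |p(z)| from above; equality holds iff all terms c_k z^k can be made to align in phase at a single z on |z|=r.
Part (b). At z = 1 (real, on the circle |z| = r):
  p(1) = (4)·1^0 + (2)·1^1 + (-4)·1^2 + (-4)·1^3 = -2.
  |p(1)| = 2.
Check: |p(1)| = 2 ≤ 14 = M_tri(1). ✓ Equality does not hold at z = 1 (the coefficients have mixed signs, so the terms do not all align in phase there).

M_tri(1) = 14; |p(1)| = 2; equality at z=1: no.


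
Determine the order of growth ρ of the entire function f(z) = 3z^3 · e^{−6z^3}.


M(r) = max_{|z|=r} |3|·|z|^3·|e^{−6z^3}| = 3·r^3 · e^{6r^3} (the factors attain their maxima compatibly on |z|=r). Then log M(r) = log 3 + 3·log r + 6r^3, dominated by the last term, so log log M(r) ~ 3·log r. The polynomial factor 3z^3 contributes only a log r term and does not affect the order. ρ = 3.
Therefore ρ = 3.

Order ρ = 3.


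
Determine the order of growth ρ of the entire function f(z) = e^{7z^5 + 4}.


|e^{7z^5 + 4}| = e^{Re(7·z^5) + 4} ≤ e^{7|z|^5 + 4} = e^{7r^5 + 4} on |z| = r, so ρ ≤ 5. Choosing z on |z|=r so that 7·z^5 is real positive (always possible by picking arg z appropriately) gives |f(z)| = e^{7r^5 + 4}, matching the bound. The additive constant 4 does not affect log log M(r) ~ 5·log r. Hence ρ = 5.
Therefore ρ = 5.

Order ρ = 5.


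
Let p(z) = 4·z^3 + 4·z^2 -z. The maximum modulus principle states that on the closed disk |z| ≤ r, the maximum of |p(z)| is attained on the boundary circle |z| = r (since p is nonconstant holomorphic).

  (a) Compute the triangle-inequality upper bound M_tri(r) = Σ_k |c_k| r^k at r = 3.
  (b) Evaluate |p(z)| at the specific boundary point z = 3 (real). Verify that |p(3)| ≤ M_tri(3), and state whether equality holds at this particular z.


Coefficients: c_0 = 0, c_1 = -1, c_2 = 4, c_3 = 4. Radius r = 3.
Part (a). Triangle bound: M_tri(r) = Σ_k |c_k| r^k
  = |0|·3^0 + |-1|·3^1 + |4|·3^2 + |4|·3^3
  = 0 + 3 + 36 + 108 = 147.
This bounds M(r) := max_{|z|=r} |p(z)| from above; equality holds iff all terms c_k z^k can be made to align in phase at a single z on |z|=r.
Part (b). At z = 3 (real, on the circle |z| = r):
  p(3) = (0)·3^0 + (-1)·3^1 + (4)·3^2 + (4)·3^3 = 141.
  |p(3)| = 141.
Check: |p(3)| = 141 ≤ 147 = M_tri(3). ✓ Equality does not hold at z = 3 (the coefficients have mixed signs, so the terms do not all align in phase there).

M_tri(3) = 147; |p(3)| = 141; equality at z=3: no.


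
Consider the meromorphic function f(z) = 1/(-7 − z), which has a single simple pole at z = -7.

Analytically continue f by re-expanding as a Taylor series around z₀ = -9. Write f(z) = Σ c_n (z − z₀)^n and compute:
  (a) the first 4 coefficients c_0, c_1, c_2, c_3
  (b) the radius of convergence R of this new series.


Let w = z − z₀, so z = z₀ + w.
Then -7 − z = -7 − (z₀ + w) = (-7 − z₀) − w = 2 − w.
f(z) = 1/(2 − w) = (1/(2)) · 1/(1 − w/(2)) = Σ_{n≥0} w^n / (2)^(n+1).
So c_n = 1/(2)^(n+1):
  c_0 = 1/(2)^1 = 1/2.
  c_1 = 1/(2)^2 = 1/4.
  c_2 = 1/(2)^3 = 1/8.
  c_3 = 1/(2)^4 = 1/16.
The series is valid for |w/d| < 1, i.e. |z − z₀| < |d|.
Radius of convergence: R = |-7 − z₀| = |2| = 2 (distance from z₀ to the singularity z = -7).

c_0 = 1/2, c_1 = 1/4, c_2 = 1/8, c_3 = 1/16; R = 2.


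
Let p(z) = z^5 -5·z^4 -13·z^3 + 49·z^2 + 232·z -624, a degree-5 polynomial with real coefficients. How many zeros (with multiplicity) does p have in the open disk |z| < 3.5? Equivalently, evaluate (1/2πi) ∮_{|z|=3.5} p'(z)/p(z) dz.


The zeros of p are: 4, 4, 3, (-3 + 2i), (-3 - 2i).
Their magnitudes are: 4, 4, 3, 3.606, 3.606.
Zeros with |z| < R = 3.5: 3.
Count = 1.
By the argument principle, (1/2πi) ∮_{|z|=R} p'(z)/p(z) dz equals exactly this count.

Number of zeros inside |z| < 3.5: 1.


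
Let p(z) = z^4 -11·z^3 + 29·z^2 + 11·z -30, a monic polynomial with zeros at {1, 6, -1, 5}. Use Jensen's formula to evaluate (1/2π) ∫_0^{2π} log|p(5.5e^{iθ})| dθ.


Zeros: -1, 1, 5, 6; r = 5.5.
Inside |z| < r: -1, 1, 5. Outside (|z| ≥ r): 6.
p(0) = -30, so log|p(0)| = log(30) = 3.4012.
Apply Jensen: I(r) = log|p(0)| + Σ_k log(r/|z_k|), summed over zeros inside |z| < r.
  log(r/|z_k|) for z_k = 1: log(5.5/1) = 1.7047
  log(r/|z_k|) for z_k = -1: log(5.5/1) = 1.7047
  log(r/|z_k|) for z_k = 5: log(5.5/5) = 0.0953
  Outside zeros (6) contribute nothing to the Jensen sum.
Sum over inside zeros: 3.5048.
I(r) = log|p(0)| + (inside sum) = 3.4012 + 3.5048 = 6.9060.
Note: since some zeros are outside |z| ≤ r, the simplified n·log(r) form does NOT apply — only the inside zeros contribute.

I(r) ≈ 6.9060.


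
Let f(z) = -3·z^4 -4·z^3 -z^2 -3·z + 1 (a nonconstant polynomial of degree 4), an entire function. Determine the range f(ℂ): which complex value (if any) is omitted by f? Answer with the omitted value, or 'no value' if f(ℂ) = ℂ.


Little Picard bounds the complement of f(ℂ) to at most one point.
For every w ∈ ℂ, the equation p(z) − w = 0 is a nonconstant polynomial in z and hence has at least one root by the fundamental theorem of algebra. So p is surjective onto ℂ, omitting no value.

Omitted value: no value.


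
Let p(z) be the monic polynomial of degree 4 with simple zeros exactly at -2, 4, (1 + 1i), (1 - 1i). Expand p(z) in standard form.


The polynomial is p(z) = ∏_{α ∈ S} (z − α), where S = {-2, 4, (1 + 1i), (1 - 1i)}.
Expanding the product yields: p(z) = z^4 -4·z^3 -2·z^2 + 12·z -16.
Note conjugate pairs combine to real quadratics: (z − (1+1i))(z − (1−1i)) = z² − 2z + 2.
The resulting polynomial has degree 4 and real coefficients as required.

p(z) = z^4 -4·z^3 -2·z^2 + 12·z -16.


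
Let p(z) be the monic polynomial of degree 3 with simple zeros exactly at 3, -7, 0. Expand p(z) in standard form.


The polynomial is p(z) = ∏_{α ∈ S} (z − α), where S = {3, -7, 0}.
Expanding the product yields: p(z) = z^3 + 4·z^2 -21·z.
The resulting polynomial has degree 3 and real coefficients as required.

p(z) = z^3 + 4·z^2 -21·z.


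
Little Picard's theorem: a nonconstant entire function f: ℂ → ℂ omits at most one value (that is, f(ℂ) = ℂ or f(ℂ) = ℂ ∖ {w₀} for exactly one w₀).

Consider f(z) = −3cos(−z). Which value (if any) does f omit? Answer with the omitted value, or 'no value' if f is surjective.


Little Picard bounds the complement of f(ℂ) to at most one point.
cos is entire and surjective onto ℂ: for every w ∈ ℂ, cos(ζ) = w has a solution ζ ∈ ℂ (e.g., via the complex inverse arccos). With ζ = −z this gives z = ζ/(-1). Then -3·cos(−z) takes every value in -3·ℂ = ℂ, and adding 0 is a bijection of ℂ. So f is surjective and omits no value. (Note: only on the real line is cos bounded by [−1, 1].)

Omitted value: no value.
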